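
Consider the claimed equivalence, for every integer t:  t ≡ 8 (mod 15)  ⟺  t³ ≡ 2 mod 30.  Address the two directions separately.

Only the reverse direction holds.

(⇒) This fails: take t = 23. Then 23 ≡ 8 (mod 15), but 23³ = 12167 ≡ 17 (mod 30), not 2.

(⇐) Conversely, the residues r modulo 30 with r³ ≡ 2 (mod 30) are exactly {8}, and each is ≡ 8 (mod 15).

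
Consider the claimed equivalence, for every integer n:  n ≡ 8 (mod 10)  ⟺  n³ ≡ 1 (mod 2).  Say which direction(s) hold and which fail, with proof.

(⇒) This fails: take n = 8. Then 8 ≡ 8 (mod 10), but 8³ = 512 ≡ 0 (mod 2), not 1.

(⇐) This fails: take n = 1. Then 1³ = 1 ≡ 1 (mod 2), yet 1 ≡ 1 (mod 10), not 8.

Neither direction holds.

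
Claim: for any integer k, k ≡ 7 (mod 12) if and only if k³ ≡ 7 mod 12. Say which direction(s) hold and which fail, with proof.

Both directions hold.

(⟹) Suppose k ≡ 7 (mod 12). Write k = 12j + 7. Then (12j + 7)³ = 1728j³ + 3024j² + 1764j + 343 = 12(144j³ + 252j² + 147j + 28) + 7, so k³ ≡ 7 (mod 12).

(⟸) Conversely, suppose k³ ≡ 7 (mod 12). The only residue r in {0, …, 11} with r³ ≡ 7 (mod 12) is r = 7, so k ≡ 7 (mod 12).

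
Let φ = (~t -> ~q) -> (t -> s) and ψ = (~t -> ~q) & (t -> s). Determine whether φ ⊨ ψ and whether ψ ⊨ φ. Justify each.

The forward direction fails; the converse holds.

Forward direction. This fails. Under t = F, q = T, s = F, the left side is true but the right side is false.

Converse. Assume the antecedent. If t is true, the antecedent forces (t = T, q = F, s = T) or (t = T, q = T, s = T), and (~t -> ~q) -> (t -> s) holds there. If t is false, (~t -> ~q) -> (t -> s) reduces to true regardless of the other variables. Either way (~t -> ~q) -> (t -> s) holds.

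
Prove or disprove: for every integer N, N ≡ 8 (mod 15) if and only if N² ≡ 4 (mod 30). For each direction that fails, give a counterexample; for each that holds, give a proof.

(⇒) fails and (⇐) fails.

(⟹) This fails: take N = 23. Then 23 ≡ 8 (mod 15), but 23² = 529 ≡ 19 (mod 30), not 4.

(⟸) This fails: take N = 2. Then 2² = 4 ≡ 4 (mod 30), yet 2 ≡ 2 (mod 15), not 8.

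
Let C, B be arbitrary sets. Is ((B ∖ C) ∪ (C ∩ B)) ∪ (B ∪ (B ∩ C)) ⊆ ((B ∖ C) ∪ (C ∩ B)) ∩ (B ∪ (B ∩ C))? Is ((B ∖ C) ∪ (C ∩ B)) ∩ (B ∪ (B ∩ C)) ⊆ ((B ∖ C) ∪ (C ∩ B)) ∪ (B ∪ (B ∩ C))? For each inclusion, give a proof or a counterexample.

The two sets are equal.

(⊆) Let x ∈ ((B ∖ C) ∪ (C ∩ B)) ∪ (B ∪ (B ∩ C)). Then either x ∈ B and x ∉ C; or x ∈ C ∩ B. In each case x ∈ ((B ∖ C) ∪ (C ∩ B)) ∩ (B ∪ (B ∩ C)), so ((B ∖ C) ∪ (C ∩ B)) ∪ (B ∪ (B ∩ C)) ⊆ ((B ∖ C) ∪ (C ∩ B)) ∩ (B ∪ (B ∩ C)).

(⊇) Let x ∈ ((B ∖ C) ∪ (C ∩ B)) ∩ (B ∪ (B ∩ C)). Then either x ∈ B and x ∉ C; or x ∈ C ∩ B. In each case x ∈ ((B ∖ C) ∪ (C ∩ B)) ∪ (B ∪ (B ∩ C)), so ((B ∖ C) ∪ (C ∩ B)) ∩ (B ∪ (B ∩ C)) ⊆ ((B ∖ C) ∪ (C ∩ B)) ∪ (B ∪ (B ∩ C)).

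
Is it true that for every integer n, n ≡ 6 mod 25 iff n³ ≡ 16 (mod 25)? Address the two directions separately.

[⇐] Suppose n³ ≡ 16 (mod 25). The only residue r in {0, …, 24} with r³ ≡ 16 (mod 25) is r = 6, so n ≡ 6 (mod 25).

[⇒] Suppose n ≡ 6 mod 25. Write n = 25j + 6. Then (25j + 6)³ = 15625j³ + 11250j² + 2700j + 216 = 25(625j³ + 450j² + 108j + 8) + 16, so n³ ≡ 16 (mod 25).

The biconditional holds.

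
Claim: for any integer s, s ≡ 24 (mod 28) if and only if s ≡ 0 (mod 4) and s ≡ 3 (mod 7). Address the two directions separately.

Converse. If s ≡ 0 (mod 4) and s ≡ 3 (mod 7), then by the Chinese remainder theorem s ≡ 24 (mod 28). This is exactly s ≡ 24 (mod 28).

Forward direction. Suppose s ≡ 24 (mod 28); write s = 28j + 24. Since 4 ∣ 28, reducing mod 4 gives s ≡ 24 ≡ 0 (mod 4); since 7 ∣ 28, reducing mod 7 gives s ≡ 24 ≡ 3 (mod 7).

Both implications hold.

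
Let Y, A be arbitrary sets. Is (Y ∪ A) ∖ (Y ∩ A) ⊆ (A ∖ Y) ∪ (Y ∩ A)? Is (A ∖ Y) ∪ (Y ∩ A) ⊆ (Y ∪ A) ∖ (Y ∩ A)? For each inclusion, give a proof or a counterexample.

Both inclusions fail.

Forward inclusion. This inclusion fails. Take Y = {1}, A = ∅; then 1 ∈ (Y ∪ A) ∖ (Y ∩ A) but 1 ∉ (A ∖ Y) ∪ (Y ∩ A).

Reverse inclusion. This inclusion fails. Take Y = {1}, A = {1}; then 1 ∈ (A ∖ Y) ∪ (Y ∩ A) but 1 ∉ (Y ∪ A) ∖ (Y ∩ A).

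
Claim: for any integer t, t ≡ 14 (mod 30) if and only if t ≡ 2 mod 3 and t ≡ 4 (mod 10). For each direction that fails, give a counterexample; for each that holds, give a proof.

Forward direction. Suppose t ≡ 14 (mod 30); write t = 30j + 14. Since 3 ∣ 30, reducing mod 3 gives t ≡ 14 ≡ 2 (mod 3); since 10 ∣ 30, reducing mod 10 gives t ≡ 14 ≡ 4 (mod 10).

Converse. If t ≡ 2 (mod 3) and t ≡ 4 (mod 10), then by the Chinese remainder theorem t ≡ 14 (mod 30). This is exactly t ≡ 14 (mod 30).

Equivalent; both directions hold.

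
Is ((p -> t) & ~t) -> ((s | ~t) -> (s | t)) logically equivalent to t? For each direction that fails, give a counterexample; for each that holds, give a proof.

(⟹) This fails. Under t = F, p = T, s = F, the left side is true but the right side is false.

(⟸) Assume the antecedent. If t is true, the consequent reduces to true regardless of the other variables. If t is false, the antecedent cannot hold. Either way the consequent holds.

Not equivalent: only (⇐) holds.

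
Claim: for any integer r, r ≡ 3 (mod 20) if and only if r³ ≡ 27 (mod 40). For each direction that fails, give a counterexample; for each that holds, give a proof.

The forward direction fails; the converse holds.

(⟹) This fails: take r = 23. Then 23 ≡ 3 (mod 20), but 23³ = 12167 ≡ 7 (mod 40), not 27.

(⟸) Conversely, the residues r modulo 40 with r³ ≡ 27 (mod 40) are exactly {3}, and each is ≡ 3 (mod 20).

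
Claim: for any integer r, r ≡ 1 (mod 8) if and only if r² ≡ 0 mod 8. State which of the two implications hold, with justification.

(⇒) fails and (⇐) fails.

(⟹) This fails: take r = 1. Then 1 ≡ 1 (mod 8), but 1² = 1 ≡ 1 (mod 8), not 0.

(⟸) This fails: take r = 0. Then 0² = 0 ≡ 0 (mod 8), yet 0 ≡ 0 (mod 8), not 1.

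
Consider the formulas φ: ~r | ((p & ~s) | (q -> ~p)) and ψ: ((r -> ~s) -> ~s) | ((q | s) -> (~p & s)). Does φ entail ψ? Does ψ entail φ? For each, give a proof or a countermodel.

[⇒] This fails. Under q = F, s = T, p = T, r = F, the left side is true but the right side is false.

[⇐] This fails. Under q = T, s = T, p = T, r = T, the left side is false but the right side is true.

Neither implication holds.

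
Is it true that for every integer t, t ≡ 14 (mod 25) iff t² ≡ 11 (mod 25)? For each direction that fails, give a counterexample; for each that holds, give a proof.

(⇒) This fails: take t = 14. Then 14 ≡ 14 (mod 25), but 14² = 196 ≡ 21 (mod 25), not 11.

(⇐) This fails: take t = 6. Then 6² = 36 ≡ 11 (mod 25), yet 6 ≡ 6 (mod 25), not 14.

Both directions fail.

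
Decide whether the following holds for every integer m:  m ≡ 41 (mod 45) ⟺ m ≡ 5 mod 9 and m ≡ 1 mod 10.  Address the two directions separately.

The forward direction fails; the converse holds.

(⇒) This fails: m = 86 gives 86 ≡ 41 (mod 45) but 86 ≡ 6 (mod 10), so the conjunction on the right does not hold.

(⇐) Conversely, if m ≡ 5 (mod 9) and m ≡ 1 (mod 10), then by the Chinese remainder theorem m ≡ 41 (mod 90). Since 41 ≡ 41 (mod 45) and 45 ∣ 90, we get m ≡ 41 (mod 45).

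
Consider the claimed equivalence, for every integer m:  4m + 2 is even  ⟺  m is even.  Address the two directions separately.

(⇒) This fails: take m = 5. Then 4m + 2 = 22, which is even, yet m = 5 is odd, not even.

(⇐) Suppose m is even. Since 4 is even, 4m is even for every m, so 4m + 2 has the same parity as 2, which is even. Hence 4m + 2 is even.

Not equivalent: only (⇐) holds.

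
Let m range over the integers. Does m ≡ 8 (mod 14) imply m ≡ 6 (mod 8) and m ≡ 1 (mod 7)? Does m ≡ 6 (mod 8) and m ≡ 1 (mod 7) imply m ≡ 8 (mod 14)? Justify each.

(→) This fails: m = 8 gives 8 ≡ 8 (mod 14) but 8 ≡ 0 (mod 8), so the conjunction on the right does not hold.

(←) Conversely, if m ≡ 6 (mod 8) and m ≡ 1 (mod 7), then by the Chinese remainder theorem m ≡ 22 (mod 56). Since 22 ≡ 8 (mod 14) and 14 ∣ 56, we get m ≡ 8 (mod 14).

(⇒) fails; (⇐) holds.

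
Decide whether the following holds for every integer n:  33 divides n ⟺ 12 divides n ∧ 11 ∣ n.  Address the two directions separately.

Only the reverse direction holds.

(→) This fails: take n = 33. Certainly 33 ∣ 33, but 12 ∤ 33.

(←) Suppose 12 ∣ n and 11 ∣ n. Any common multiple of 12 and 11 is a multiple of their lcm; here gcd(12, 11) = 1, so lcm(12, 11) = 12·11 = 132, so 132 ∣ n. Since 33 ∣ 132, it follows that 33 ∣ n.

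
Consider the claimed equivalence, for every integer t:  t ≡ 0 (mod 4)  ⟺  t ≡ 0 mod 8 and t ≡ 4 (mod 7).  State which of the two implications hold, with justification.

[⇒] This fails: t = 0 gives 0 ≡ 0 (mod 4) but 0 ≡ 0 (mod 7), so the conjunction on the right does not hold.

[⇐] Conversely, if t ≡ 0 (mod 8) and t ≡ 4 (mod 7), then by the Chinese remainder theorem t ≡ 32 (mod 56). Since 32 ≡ 0 (mod 4) and 4 ∣ 56, we get t ≡ 0 (mod 4).

Not equivalent: only (⇐) holds.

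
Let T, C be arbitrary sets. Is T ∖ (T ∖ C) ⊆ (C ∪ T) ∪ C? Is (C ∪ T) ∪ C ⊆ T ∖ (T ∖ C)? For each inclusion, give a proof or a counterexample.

Forward inclusion. Let x ∈ T ∖ (T ∖ C). Then x ∈ T ∩ C, from which x ∈ (C ∪ T) ∪ C.

Reverse inclusion. This inclusion fails. Take T = {1}, C = ∅; then 1 ∈ (C ∪ T) ∪ C but 1 ∉ T ∖ (T ∖ C).

The sets are not equal: only the forward inclusion holds.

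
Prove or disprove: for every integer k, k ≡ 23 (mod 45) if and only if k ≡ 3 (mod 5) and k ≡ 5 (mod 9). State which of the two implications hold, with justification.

[⇒] Suppose k ≡ 23 (mod 45); write k = 45j + 23. Since 5 ∣ 45, reducing mod 5 gives k ≡ 23 ≡ 3 (mod 5); since 9 ∣ 45, reducing mod 9 gives k ≡ 23 ≡ 5 (mod 9).

[⇐] Conversely, if k ≡ 3 (mod 5) and k ≡ 5 (mod 9), then by the Chinese remainder theorem k ≡ 23 (mod 45). This is exactly k ≡ 23 (mod 45).

The biconditional holds.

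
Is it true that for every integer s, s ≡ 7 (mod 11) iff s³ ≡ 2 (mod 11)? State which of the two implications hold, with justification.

Equivalent; both directions hold.

(⟹) Suppose s ≡ 7 (mod 11). Write s = 11j + 7. Then (11j + 7)³ = 1331j³ + 2541j² + 1617j + 343 = 11(121j³ + 231j² + 147j + 31) + 2, so s³ ≡ 2 (mod 11).

(⟸) For the converse, argue contrapositively. If s ≢ 7 (mod 11), then s is congruent to one of 0, 1, 2, 3, 4, 5, 6, 8, 9, 10 modulo 11, and these give s³ ≡ 0, 1, 8, 5, 9, 4, 7, 6, 3, 10 respectively — never 2.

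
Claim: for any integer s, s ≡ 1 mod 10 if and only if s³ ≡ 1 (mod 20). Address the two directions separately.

Not equivalent: only (⇐) holds.

(⟸) The residues r modulo 20 with r³ ≡ 1 (mod 20) are exactly {1}, and each is ≡ 1 (mod 10).

(⟹) This fails: take s = 11. Then 11 ≡ 1 (mod 10), but 11³ = 1331 ≡ 11 (mod 20), not 1.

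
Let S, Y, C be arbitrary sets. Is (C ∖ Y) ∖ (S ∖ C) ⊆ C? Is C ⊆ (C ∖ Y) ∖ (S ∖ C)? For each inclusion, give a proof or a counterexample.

(⊆) holds; (⊇) fails.

(⊆) Let x ∈ (C ∖ Y) ∖ (S ∖ C). Then either x ∈ C and x ∉ S, Y; or x ∈ S ∩ C and x ∉ Y. In each case x ∈ C, so (C ∖ Y) ∖ (S ∖ C) ⊆ C.

(⊇) This inclusion fails. Take S = ∅, Y = {1}, C = {1}; then 1 ∈ C but 1 ∉ (C ∖ Y) ∖ (S ∖ C).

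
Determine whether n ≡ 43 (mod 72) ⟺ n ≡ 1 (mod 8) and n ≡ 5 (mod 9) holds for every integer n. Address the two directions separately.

(⇒) fails and (⇐) fails.

(⇒) This fails: n = 43 gives 43 ≡ 43 (mod 72) but 43 ≡ 3 (mod 8), so the conjunction on the right does not hold.

(⇐) This fails: n = 41 satisfies both congruences on the right (41 ≡ 1 mod 8 and 41 ≡ 5 mod 9) yet 41 ≡ 41 (mod 72), not 43.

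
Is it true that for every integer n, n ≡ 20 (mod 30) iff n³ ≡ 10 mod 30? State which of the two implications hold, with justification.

Neither implication holds.

(⇒) This fails: take n = 20. Then 20 ≡ 20 (mod 30), but 20³ = 8000 ≡ 20 (mod 30), not 10.

(⇐) This fails: take n = 10. Then 10³ = 1000 ≡ 10 (mod 30), yet 10 ≡ 10 (mod 30), not 20.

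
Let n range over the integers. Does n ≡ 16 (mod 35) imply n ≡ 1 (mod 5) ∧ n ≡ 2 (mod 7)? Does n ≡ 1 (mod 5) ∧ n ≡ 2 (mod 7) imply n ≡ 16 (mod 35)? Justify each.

The biconditional holds.

[⇐] If n ≡ 1 (mod 5) and n ≡ 2 (mod 7), then by the Chinese remainder theorem n ≡ 16 (mod 35). This is exactly n ≡ 16 (mod 35).

[⇒] Suppose n ≡ 16 (mod 35); write n = 35j + 16. Since 5 ∣ 35, reducing mod 5 gives n ≡ 16 ≡ 1 (mod 5); since 7 ∣ 35, reducing mod 7 gives n ≡ 16 ≡ 2 (mod 7).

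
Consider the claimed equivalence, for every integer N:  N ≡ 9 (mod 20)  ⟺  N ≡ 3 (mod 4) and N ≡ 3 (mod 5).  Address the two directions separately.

Neither direction holds.

Forward direction. This fails: N = 9 gives 9 ≡ 9 (mod 20) but 9 ≡ 1 (mod 4), so the conjunction on the right does not hold.

Converse. This fails: N = 3 satisfies both congruences on the right (3 ≡ 3 mod 4 and 3 ≡ 3 mod 5) yet 3 ≡ 3 (mod 20), not 9.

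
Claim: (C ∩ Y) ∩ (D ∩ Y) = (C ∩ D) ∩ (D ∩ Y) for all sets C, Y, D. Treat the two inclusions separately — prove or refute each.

(⟹) Let x ∈ (C ∩ Y) ∩ (D ∩ Y). Then x ∈ C ∩ Y ∩ D, from which x ∈ (C ∩ D) ∩ (D ∩ Y).

(⟸) Let x ∈ (C ∩ D) ∩ (D ∩ Y). Then x ∈ C ∩ Y ∩ D, from which x ∈ (C ∩ Y) ∩ (D ∩ Y).

Both inclusions hold; the sets are equal.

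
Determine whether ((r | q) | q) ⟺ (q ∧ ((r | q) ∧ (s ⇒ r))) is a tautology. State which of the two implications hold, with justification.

(⇒) This fails. Under s = T, q = T, r = F, the left side is true but the right side is false.

(⇐) Assume the antecedent. If s is true, the antecedent forces (s = T, q = T, r = T), and (r | q) | q holds there. If s is false, the antecedent forces (s = F, q = T, r = F) or (s = F, q = T, r = T), and (r | q) | q holds there. Either way (r | q) | q holds.

Not equivalent: only (⇐) holds.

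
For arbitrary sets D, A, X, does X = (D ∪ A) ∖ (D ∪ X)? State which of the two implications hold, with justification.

(⊆) fails and (⊇) fails.

Forward inclusion. This inclusion fails. Take D = ∅, A = ∅, X = {1}; then 1 ∈ X but 1 ∉ (D ∪ A) ∖ (D ∪ X).

Reverse inclusion. This inclusion fails. Take D = ∅, A = {1}, X = ∅; then 1 ∈ (D ∪ A) ∖ (D ∪ X) but 1 ∉ X.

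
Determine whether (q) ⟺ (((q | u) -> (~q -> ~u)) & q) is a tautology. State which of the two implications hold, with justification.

Equivalent; both directions hold.

(⇒) Assume the antecedent. If q is true, ((q | u) -> (~q -> ~u)) & q reduces to true regardless of the other variables. If q is false, the antecedent cannot hold. Either way ((q | u) -> (~q -> ~u)) & q holds.

(⇐) Assume the antecedent. If q is true, q reduces to true regardless of the other variables. If q is false, the antecedent cannot hold. Either way q holds.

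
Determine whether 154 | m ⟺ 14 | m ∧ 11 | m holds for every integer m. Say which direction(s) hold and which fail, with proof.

Both implications hold.

Converse. Suppose 14 ∣ m and 11 ∣ m. Any common multiple of 14 and 11 is a multiple of their lcm; here gcd(14, 11) = 1, so lcm(14, 11) = 14·11 = 154, so 154 ∣ m.

Forward direction. If 154 ∣ m, write m = 154q. Since 154 = 11·14, m = 14·(11q), so 14 ∣ m; and since 154 = 14·11, m = 11·(14q), so 11 ∣ m.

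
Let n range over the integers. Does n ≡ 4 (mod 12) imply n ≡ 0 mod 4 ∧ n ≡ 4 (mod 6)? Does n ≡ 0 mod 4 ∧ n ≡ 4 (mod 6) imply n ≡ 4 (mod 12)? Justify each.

[⇒] Suppose n ≡ 4 (mod 12); write n = 12j + 4. Since 4 ∣ 12, reducing mod 4 gives n ≡ 4 ≡ 0 (mod 4); since 6 ∣ 12, reducing mod 6 gives n ≡ 4 (mod 6).

[⇐] Conversely, if n ≡ 0 (mod 4) and n ≡ 4 (mod 6), then by the Chinese remainder theorem n ≡ 4 (mod 12). This is exactly n ≡ 4 (mod 12).

Both implications hold.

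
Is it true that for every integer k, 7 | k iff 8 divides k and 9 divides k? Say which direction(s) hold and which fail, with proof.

(→) This fails: take k = 7. Certainly 7 ∣ 7, but 8 ∤ 7.

(←) This fails: take k = 72. Both 8 ∣ 72 and 9 ∣ 72, yet 72 is not a multiple of 7 (since 72 = 10·7 + 2), so 7 ∤ 72.

Neither implication holds.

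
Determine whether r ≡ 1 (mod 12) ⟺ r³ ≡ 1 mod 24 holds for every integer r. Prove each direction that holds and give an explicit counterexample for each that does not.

[⇐] The residues r modulo 24 with r³ ≡ 1 (mod 24) are exactly {1}, and each is ≡ 1 (mod 12).

[⇒] This fails: take r = 13. Then 13 ≡ 1 (mod 12), but 13³ = 2197 ≡ 13 (mod 24), not 1.

Only the reverse direction holds.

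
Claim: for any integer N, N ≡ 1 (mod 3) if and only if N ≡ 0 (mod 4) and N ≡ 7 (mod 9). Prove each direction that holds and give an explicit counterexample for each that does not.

[⇒] This fails: N = 1 gives 1 ≡ 1 (mod 3) but 1 ≡ 1 (mod 4), so the conjunction on the right does not hold.

[⇐] Conversely, if N ≡ 0 (mod 4) and N ≡ 7 (mod 9), then by the Chinese remainder theorem N ≡ 16 (mod 36). Since 16 ≡ 1 (mod 3) and 3 ∣ 36, we get N ≡ 1 (mod 3).

The forward direction fails; the converse holds.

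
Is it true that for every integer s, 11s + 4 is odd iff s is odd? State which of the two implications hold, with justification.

(⟹) Suppose 11s + 4 is odd. Since 11 is odd, 11s and s have the same parity, so 11s + 4 ≡ s + 4 (mod 2). As 4 is even, 11s + 4 is odd exactly when s is odd. Thus s is odd.

(⟸) Conversely, suppose s is odd; write s = 2j + 1. Then 11s + 4 = 11·(2j + 1) + 4 = 2·11j + 15, which is odd.

Equivalent; both directions hold.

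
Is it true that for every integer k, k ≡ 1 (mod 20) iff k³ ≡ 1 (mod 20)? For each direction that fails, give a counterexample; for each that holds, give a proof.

[⇒] Suppose k ≡ 1 (mod 20). Write k = 20j + 1. Then (20j + 1)³ = 8000j³ + 1200j² + 60j + 1 = 20(400j³ + 60j² + 3j) + 1, so k³ ≡ 1 (mod 20).

[⇐] Conversely, suppose k³ ≡ 1 (mod 20). The only residue r in {0, …, 19} with r³ ≡ 1 (mod 20) is r = 1, so k ≡ 1 (mod 20).

Both implications hold.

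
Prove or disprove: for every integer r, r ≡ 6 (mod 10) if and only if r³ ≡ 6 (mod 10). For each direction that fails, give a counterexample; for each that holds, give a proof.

Both directions hold.

(⇒) Suppose r ≡ 6 (mod 10). Write r = 10j + 6. Then (10j + 6)³ = 1000j³ + 1800j² + 1080j + 216 = 10(100j³ + 180j² + 108j + 21) + 6, so r³ ≡ 6 (mod 10).

(⇐) For the converse, argue contrapositively. If r ≢ 6 (mod 10), then r is congruent to one of 0, 1, 2, 3, 4, 5, 7, 8, 9 modulo 10, and these give r³ ≡ 0, 1, 8, 7, 4, 5, 3, 2, 9 respectively — never 6.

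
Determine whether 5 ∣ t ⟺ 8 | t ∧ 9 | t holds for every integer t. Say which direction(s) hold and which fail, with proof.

(→) This fails: take t = 5. Certainly 5 ∣ 5, but 8 ∤ 5.

(←) This fails: take t = 72. Both 8 ∣ 72 and 9 ∣ 72, yet 72 is not a multiple of 5 (since 72 = 14·5 + 2), so 5 ∤ 72.

Both directions fail.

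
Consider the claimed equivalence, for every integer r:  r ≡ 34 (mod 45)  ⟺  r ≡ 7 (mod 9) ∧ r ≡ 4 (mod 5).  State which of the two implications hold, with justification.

(⟸) If r ≡ 7 (mod 9) and r ≡ 4 (mod 5), then by the Chinese remainder theorem r ≡ 34 (mod 45). This is exactly r ≡ 34 (mod 45).

(⟹) Suppose r ≡ 34 (mod 45); write r = 45j + 34. Since 9 ∣ 45, reducing mod 9 gives r ≡ 34 ≡ 7 (mod 9); since 5 ∣ 45, reducing mod 5 gives r ≡ 34 ≡ 4 (mod 5).

Both directions hold; the statement is true.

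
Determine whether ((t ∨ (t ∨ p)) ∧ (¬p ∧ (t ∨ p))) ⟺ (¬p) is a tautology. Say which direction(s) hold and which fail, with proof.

Converse. This fails. Under t = F, p = F, the left side is false but the right side is true.

Forward direction. Assume the antecedent. If t is true, the antecedent forces (t = T, p = F), and ¬p holds there. If t is false, the antecedent cannot hold. Either way ¬p holds.

(⇒) holds; (⇐) fails.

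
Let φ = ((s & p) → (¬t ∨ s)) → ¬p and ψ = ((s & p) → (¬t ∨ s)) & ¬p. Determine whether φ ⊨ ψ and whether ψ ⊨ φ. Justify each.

(⟹) Assume the antecedent. If p is true, the antecedent cannot hold. If p is false, ((s & p) → (¬t ∨ s)) & ¬p reduces to true regardless of the other variables. Either way ((s & p) → (¬t ∨ s)) & ¬p holds.

(⟸) Assume the antecedent. If p is true, the antecedent cannot hold. If p is false, ((s & p) → (¬t ∨ s)) → ¬p reduces to true regardless of the other variables. Either way ((s & p) → (¬t ∨ s)) → ¬p holds.

Both directions hold; the statement is true.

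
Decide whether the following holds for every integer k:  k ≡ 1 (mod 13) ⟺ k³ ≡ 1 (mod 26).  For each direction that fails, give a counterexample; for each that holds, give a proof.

Forward direction. This fails: take k = 14. Then 14 ≡ 1 (mod 13), but 14³ = 2744 ≡ 14 (mod 26), not 1.

Converse. This fails: take k = 3. Then 3³ = 27 ≡ 1 (mod 26), yet 3 ≡ 3 (mod 13), not 1.

(⇒) fails and (⇐) fails.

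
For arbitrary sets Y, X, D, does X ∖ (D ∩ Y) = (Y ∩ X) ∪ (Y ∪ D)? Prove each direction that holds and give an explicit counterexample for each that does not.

(⟹) This inclusion fails. Take Y = ∅, X = {1}, D = ∅; then 1 ∈ X ∖ (D ∩ Y) but 1 ∉ (Y ∩ X) ∪ (Y ∪ D).

(⟸) This inclusion fails. Take Y = {1}, X = ∅, D = ∅; then 1 ∈ (Y ∩ X) ∪ (Y ∪ D) but 1 ∉ X ∖ (D ∩ Y).

Both inclusions fail.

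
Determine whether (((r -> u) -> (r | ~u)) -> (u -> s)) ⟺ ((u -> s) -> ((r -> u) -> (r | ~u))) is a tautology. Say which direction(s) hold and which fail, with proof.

(⇒) This fails. Under r = F, u = T, s = T, the left side is true but the right side is false.

(⇐) This fails. Under r = T, u = T, s = F, the left side is false but the right side is true.

(⇒) fails and (⇐) fails.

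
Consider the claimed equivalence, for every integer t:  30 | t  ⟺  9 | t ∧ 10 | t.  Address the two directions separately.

Only the converse holds.

[⇒] This fails: take t = 30. Certainly 30 ∣ 30, but 9 ∤ 30.

[⇐] Suppose 9 ∣ t and 10 ∣ t. Any common multiple of 9 and 10 is a multiple of their lcm; here gcd(9, 10) = 1, so lcm(9, 10) = 9·10 = 90, so 90 ∣ t. Since 30 ∣ 90, it follows that 30 ∣ t.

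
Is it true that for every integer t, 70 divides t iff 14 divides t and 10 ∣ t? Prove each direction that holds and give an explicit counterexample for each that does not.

(⇒) If 70 ∣ t, write t = 70q. Since 70 = 5·14, t = 14·(5q), so 14 ∣ t; and since 70 = 7·10, t = 10·(7q), so 10 ∣ t.

(⇐) Suppose 14 ∣ t and 10 ∣ t. Any common multiple of 14 and 10 is a multiple of their lcm; here lcm(14, 10) = 14·10/gcd(14, 10) = 140/2 = 70, so 70 ∣ t.

The biconditional holds.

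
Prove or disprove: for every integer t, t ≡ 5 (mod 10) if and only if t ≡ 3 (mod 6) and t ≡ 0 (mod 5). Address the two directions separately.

Only the converse holds.

[⇐] If t ≡ 3 (mod 6) and t ≡ 0 (mod 5), then by the Chinese remainder theorem t ≡ 15 (mod 30). Since 15 ≡ 5 (mod 10) and 10 ∣ 30, we get t ≡ 5 (mod 10).

[⇒] This fails: t = 25 gives 25 ≡ 5 (mod 10) but 25 ≡ 1 (mod 6), so the conjunction on the right does not hold.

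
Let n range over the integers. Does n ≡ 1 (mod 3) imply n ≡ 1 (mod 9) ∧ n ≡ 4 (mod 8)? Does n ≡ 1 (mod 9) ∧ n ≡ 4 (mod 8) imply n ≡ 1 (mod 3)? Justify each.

(⟹) This fails: n = 1 gives 1 ≡ 1 (mod 3) but 1 ≡ 1 (mod 8), so the conjunction on the right does not hold.

(⟸) Conversely, if n ≡ 1 (mod 9) and n ≡ 4 (mod 8), then by the Chinese remainder theorem n ≡ 28 (mod 72). Since 28 ≡ 1 (mod 3) and 3 ∣ 72, we get n ≡ 1 (mod 3).

Only the reverse direction holds.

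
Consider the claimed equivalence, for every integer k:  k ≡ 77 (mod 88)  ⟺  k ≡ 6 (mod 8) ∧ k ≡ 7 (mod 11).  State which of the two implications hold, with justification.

(⇒) fails and (⇐) fails.

(⟹) This fails: k = 77 gives 77 ≡ 77 (mod 88) but 77 ≡ 5 (mod 8), so the conjunction on the right does not hold.

(⟸) This fails: k = 62 satisfies both congruences on the right (62 ≡ 6 mod 8 and 62 ≡ 7 mod 11) yet 62 ≡ 62 (mod 88), not 77.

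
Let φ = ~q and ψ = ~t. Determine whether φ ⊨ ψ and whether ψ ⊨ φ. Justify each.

Neither direction holds.

Forward direction. This fails. Under t = T, q = F, the left side is true but the right side is false.

Converse. This fails. Under t = F, q = T, the left side is false but the right side is true.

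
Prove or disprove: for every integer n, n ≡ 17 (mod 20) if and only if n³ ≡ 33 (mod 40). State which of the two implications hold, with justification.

Only the converse holds.

(←) The residues r modulo 40 with r³ ≡ 33 (mod 40) are exactly {17}, and each is ≡ 17 (mod 20).

(→) This fails: take n = 37. Then 37 ≡ 17 (mod 20), but 37³ = 50653 ≡ 13 (mod 40), not 33.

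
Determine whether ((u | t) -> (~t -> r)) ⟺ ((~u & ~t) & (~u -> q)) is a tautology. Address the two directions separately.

Only the converse holds.

[⇒] This fails. Under t = F, u = F, r = F, q = F, the left side is true but the right side is false.

[⇐] Assume the antecedent. If t is true, the antecedent cannot hold. If t is false, the antecedent forces (t = F, u = F, r = F, q = T) or (t = F, u = F, r = T, q = T), and (u | t) -> (~t -> r) holds there. Either way (u | t) -> (~t -> r) holds.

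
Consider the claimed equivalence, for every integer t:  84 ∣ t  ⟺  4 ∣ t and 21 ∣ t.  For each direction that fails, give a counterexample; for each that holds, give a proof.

(⟹) If 84 ∣ t, write t = 84q. Since 84 = 21·4, t = 4·(21q), so 4 ∣ t; and since 84 = 4·21, t = 21·(4q), so 21 ∣ t.

(⟸) Suppose 4 ∣ t and 21 ∣ t. Any common multiple of 4 and 21 is a multiple of their lcm; here gcd(4, 21) = 1, so lcm(4, 21) = 4·21 = 84, so 84 ∣ t.

The biconditional holds.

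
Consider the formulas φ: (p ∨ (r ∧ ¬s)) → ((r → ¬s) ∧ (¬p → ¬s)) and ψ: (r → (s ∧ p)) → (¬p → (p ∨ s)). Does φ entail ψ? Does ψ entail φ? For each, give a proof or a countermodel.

Neither direction holds.

[⇒] This fails. Under p = F, r = F, s = F, the left side is true but the right side is false.

[⇐] This fails. Under p = T, r = T, s = T, the left side is false but the right side is true.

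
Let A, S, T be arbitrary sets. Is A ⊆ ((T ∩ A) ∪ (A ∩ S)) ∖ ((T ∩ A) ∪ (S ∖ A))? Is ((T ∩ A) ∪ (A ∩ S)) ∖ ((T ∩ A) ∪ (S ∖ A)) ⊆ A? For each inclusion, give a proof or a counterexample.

The sets are not equal: only the reverse inclusion holds.

Forward inclusion. This inclusion fails. Take A = {1}, S = ∅, T = ∅; then 1 ∈ A but 1 ∉ ((T ∩ A) ∪ (A ∩ S)) ∖ ((T ∩ A) ∪ (S ∖ A)).

Reverse inclusion. Let x ∈ ((T ∩ A) ∪ (A ∩ S)) ∖ ((T ∩ A) ∪ (S ∖ A)). Then x ∈ A ∩ S and x ∉ T, from which x ∈ A.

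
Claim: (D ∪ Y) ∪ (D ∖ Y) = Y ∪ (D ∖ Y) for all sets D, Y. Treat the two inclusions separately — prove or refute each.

(⊆) Let x ∈ (D ∪ Y) ∪ (D ∖ Y). Then either x ∈ D and x ∉ Y; or x ∈ Y and x ∉ D; or x ∈ D ∩ Y. In each case x ∈ Y ∪ (D ∖ Y), so (D ∪ Y) ∪ (D ∖ Y) ⊆ Y ∪ (D ∖ Y).

(⊇) Let x ∈ Y ∪ (D ∖ Y). Then either x ∈ D and x ∉ Y; or x ∈ Y and x ∉ D; or x ∈ D ∩ Y. In each case x ∈ (D ∪ Y) ∪ (D ∖ Y), so Y ∪ (D ∖ Y) ⊆ (D ∪ Y) ∪ (D ∖ Y).

Both inclusions hold.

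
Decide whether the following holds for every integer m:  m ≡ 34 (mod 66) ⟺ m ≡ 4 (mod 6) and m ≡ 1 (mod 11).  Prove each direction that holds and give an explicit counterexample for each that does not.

(⟹) Suppose m ≡ 34 (mod 66); write m = 66j + 34. Since 6 ∣ 66, reducing mod 6 gives m ≡ 34 ≡ 4 (mod 6); since 11 ∣ 66, reducing mod 11 gives m ≡ 34 ≡ 1 (mod 11).

(⟸) Conversely, if m ≡ 4 (mod 6) and m ≡ 1 (mod 11), then by the Chinese remainder theorem m ≡ 34 (mod 66). This is exactly m ≡ 34 (mod 66).

Both directions hold.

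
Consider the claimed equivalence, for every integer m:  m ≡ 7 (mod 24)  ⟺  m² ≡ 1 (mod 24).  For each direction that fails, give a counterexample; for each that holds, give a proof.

(⇐) This fails: take m = 1. Then 1² = 1 ≡ 1 (mod 24), yet 1 ≡ 1 (mod 24), not 7.

(⇒) Suppose m ≡ 7 (mod 24). Write m = 24j + 7. Then (24j + 7)² = 576j² + 336j + 49 = 24(24j² + 14j + 2) + 1, so m² ≡ 1 (mod 24).

Only the forward direction holds.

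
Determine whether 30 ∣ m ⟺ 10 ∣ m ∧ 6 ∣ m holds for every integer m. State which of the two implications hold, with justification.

Both implications hold.

Forward direction. If 30 ∣ m, write m = 30q. Since 30 = 3·10, m = 10·(3q), so 10 ∣ m; and since 30 = 5·6, m = 6·(5q), so 6 ∣ m.

Converse. Suppose 10 ∣ m and 6 ∣ m. Any common multiple of 10 and 6 is a multiple of their lcm; here lcm(10, 6) = 10·6/gcd(10, 6) = 60/2 = 30, so 30 ∣ m.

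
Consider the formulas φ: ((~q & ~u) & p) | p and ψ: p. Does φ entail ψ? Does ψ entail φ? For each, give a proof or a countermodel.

Both implications hold.

[⇒] Assume the antecedent. If u is true, the antecedent forces (u = T, q = F, p = T) or (u = T, q = T, p = T), and p holds there. If u is false, the antecedent forces (u = F, q = F, p = T) or (u = F, q = T, p = T), and p holds there. Either way p holds.

[⇐] Assume the antecedent. If u is true, the antecedent forces (u = T, q = F, p = T) or (u = T, q = T, p = T), and ((~q & ~u) & p) | p holds there. If u is false, the antecedent forces (u = F, q = F, p = T) or (u = F, q = T, p = T), and ((~q & ~u) & p) | p holds there. Either way ((~q & ~u) & p) | p holds.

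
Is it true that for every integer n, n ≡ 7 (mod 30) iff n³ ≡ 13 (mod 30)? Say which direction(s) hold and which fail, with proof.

Equivalent; both directions hold.

(→) Suppose n ≡ 7 (mod 30). Write n = 30j + 7. Then (30j + 7)³ = 27000j³ + 18900j² + 4410j + 343 = 30(900j³ + 630j² + 147j + 11) + 13, so n³ ≡ 13 (mod 30).

(←) Conversely, suppose n³ ≡ 13 (mod 30). The only residue r in {0, …, 29} with r³ ≡ 13 (mod 30) is r = 7, so n ≡ 7 (mod 30).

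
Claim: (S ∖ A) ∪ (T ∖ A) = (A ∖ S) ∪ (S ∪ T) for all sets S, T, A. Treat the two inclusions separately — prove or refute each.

Only the forward inclusion holds.

Forward inclusion. Let x ∈ (S ∖ A) ∪ (T ∖ A). Then either x ∈ S and x ∉ T, A; or x ∈ T and x ∉ S, A; or x ∈ S ∩ T and x ∉ A. In each case x ∈ (A ∖ S) ∪ (S ∪ T), so (S ∖ A) ∪ (T ∖ A) ⊆ (A ∖ S) ∪ (S ∪ T).

Reverse inclusion. This inclusion fails. Take S = ∅, T = ∅, A = {1}; then 1 ∈ (A ∖ S) ∪ (S ∪ T) but 1 ∉ (S ∖ A) ∪ (T ∖ A).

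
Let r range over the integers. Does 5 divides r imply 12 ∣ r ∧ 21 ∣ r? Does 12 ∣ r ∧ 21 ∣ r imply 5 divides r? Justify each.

Both directions fail.

(⟹) This fails: take r = 5. Certainly 5 ∣ 5, but 12 ∤ 5.

(⟸) This fails: take r = 84. Both 12 ∣ 84 and 21 ∣ 84, yet 84 is not a multiple of 5 (since 84 = 16·5 + 4), so 5 ∤ 84.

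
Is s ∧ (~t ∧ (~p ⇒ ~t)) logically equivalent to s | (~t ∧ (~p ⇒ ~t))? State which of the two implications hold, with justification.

(⇒) Assume the antecedent. If t is true, the antecedent cannot hold. If t is false, s | (~t ∧ (~p ⇒ ~t)) reduces to true regardless of the other variables. Either way s | (~t ∧ (~p ⇒ ~t)) holds.

(⇐) This fails. Under t = F, p = F, s = F, the left side is false but the right side is true.

Not equivalent: only (⇒) holds.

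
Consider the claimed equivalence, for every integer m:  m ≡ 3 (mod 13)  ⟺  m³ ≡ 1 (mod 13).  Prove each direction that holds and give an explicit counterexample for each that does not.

Only the forward implication holds.

(⟸) This fails: take m = 1. Then 1³ = 1 ≡ 1 (mod 13), yet 1 ≡ 1 (mod 13), not 3.

(⟹) Suppose m ≡ 3 (mod 13). Write m = 13j + 3. Then (13j + 3)³ = 2197j³ + 1521j² + 351j + 27 = 13(169j³ + 117j² + 27j + 2) + 1, so m³ ≡ 1 (mod 13).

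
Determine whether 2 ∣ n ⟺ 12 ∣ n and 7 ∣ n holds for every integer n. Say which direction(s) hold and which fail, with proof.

Only the converse holds.

(⇒) This fails: take n = 2. Certainly 2 ∣ 2, but 12 ∤ 2.

(⇐) Suppose 12 ∣ n and 7 ∣ n. Any common multiple of 12 and 7 is a multiple of their lcm; here gcd(12, 7) = 1, so lcm(12, 7) = 12·7 = 84, so 84 ∣ n. Since 2 ∣ 84, it follows that 2 ∣ n.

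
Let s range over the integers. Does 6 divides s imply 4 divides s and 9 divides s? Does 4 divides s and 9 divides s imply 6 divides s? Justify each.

The forward direction fails; the converse holds.

Converse. Suppose 4 ∣ s and 9 ∣ s. Any common multiple of 4 and 9 is a multiple of their lcm; here gcd(4, 9) = 1, so lcm(4, 9) = 4·9 = 36, so 36 ∣ s. Since 6 ∣ 36, it follows that 6 ∣ s.

Forward direction. This fails: take s = 6. Certainly 6 ∣ 6, but 4 ∤ 6.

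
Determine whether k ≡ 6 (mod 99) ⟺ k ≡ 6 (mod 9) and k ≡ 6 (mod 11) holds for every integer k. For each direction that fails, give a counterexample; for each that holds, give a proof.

(⇒) Suppose k ≡ 6 (mod 99); write k = 99j + 6. Since 9 ∣ 99, reducing mod 9 gives k ≡ 6 (mod 9); since 11 ∣ 99, reducing mod 11 gives k ≡ 6 (mod 11).

(⇐) Conversely, if k ≡ 6 (mod 9) and k ≡ 6 (mod 11), then by the Chinese remainder theorem k ≡ 6 (mod 99). This is exactly k ≡ 6 (mod 99).

The biconditional holds.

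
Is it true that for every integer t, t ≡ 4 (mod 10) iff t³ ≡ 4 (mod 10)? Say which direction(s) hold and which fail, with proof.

(⇐) Suppose t³ ≡ 4 (mod 10). The only residue r in {0, …, 9} with r³ ≡ 4 (mod 10) is r = 4, so t ≡ 4 (mod 10).

(⇒) Suppose t ≡ 4 (mod 10). Write t = 10j + 4. Then (10j + 4)³ = 1000j³ + 1200j² + 480j + 64 = 10(100j³ + 120j² + 48j + 6) + 4, so t³ ≡ 4 (mod 10).

Both directions hold; the statement is true.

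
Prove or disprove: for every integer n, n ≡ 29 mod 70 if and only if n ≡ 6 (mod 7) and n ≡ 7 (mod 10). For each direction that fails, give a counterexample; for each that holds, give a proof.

(⇒) This fails: n = 29 gives 29 ≡ 29 (mod 70) but 29 ≡ 1 (mod 7), so the conjunction on the right does not hold.

(⇐) This fails: n = 27 satisfies both congruences on the right (27 ≡ 6 mod 7 and 27 ≡ 7 mod 10) yet 27 ≡ 27 (mod 70), not 29.

Both directions fail.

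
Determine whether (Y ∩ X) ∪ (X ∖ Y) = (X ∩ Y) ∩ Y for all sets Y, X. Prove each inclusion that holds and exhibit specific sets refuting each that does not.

(⊆) This inclusion fails. Take Y = ∅, X = {1}; then 1 ∈ (Y ∩ X) ∪ (X ∖ Y) but 1 ∉ (X ∩ Y) ∩ Y.

(⊇) Let x ∈ (X ∩ Y) ∩ Y. Then x ∈ Y ∩ X, from which x ∈ (Y ∩ X) ∪ (X ∖ Y).

Only the reverse inclusion holds.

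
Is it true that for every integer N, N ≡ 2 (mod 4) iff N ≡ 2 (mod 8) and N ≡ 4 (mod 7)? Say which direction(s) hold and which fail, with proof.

Forward direction. This fails: N = 2 gives 2 ≡ 2 (mod 4) but 2 ≡ 2 (mod 7), so the conjunction on the right does not hold.

Converse. If N ≡ 2 (mod 8) and N ≡ 4 (mod 7), then by the Chinese remainder theorem N ≡ 18 (mod 56). Since 18 ≡ 2 (mod 4) and 4 ∣ 56, we get N ≡ 2 (mod 4).

(⇒) fails; (⇐) holds.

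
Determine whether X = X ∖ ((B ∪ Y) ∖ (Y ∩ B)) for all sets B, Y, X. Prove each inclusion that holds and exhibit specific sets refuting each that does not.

(⊆) This inclusion fails. Take B = {1}, Y = ∅, X = {1}; then 1 ∈ X but 1 ∉ X ∖ ((B ∪ Y) ∖ (Y ∩ B)).

(⊇) Let x ∈ X ∖ ((B ∪ Y) ∖ (Y ∩ B)). Then either x ∈ X and x ∉ B, Y; or x ∈ B ∩ Y ∩ X. In each case x ∈ X, so X ∖ ((B ∪ Y) ∖ (Y ∩ B)) ⊆ X.

(⊆) fails; (⊇) holds.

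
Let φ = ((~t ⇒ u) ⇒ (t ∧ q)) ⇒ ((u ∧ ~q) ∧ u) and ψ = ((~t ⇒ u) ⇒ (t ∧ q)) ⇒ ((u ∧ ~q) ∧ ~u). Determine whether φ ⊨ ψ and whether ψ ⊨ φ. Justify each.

Forward direction. Assume the antecedent. If t is true, the antecedent forces (u = F, t = T, q = F) or (u = T, t = T, q = F), and the consequent holds there. If t is false, the antecedent forces (u = T, t = F, q = F) or (u = T, t = F, q = T), and the consequent holds there. Either way the consequent holds.

Converse. Assume the antecedent. If t is true, the antecedent forces (u = F, t = T, q = F) or (u = T, t = T, q = F), and the consequent holds there. If t is false, the antecedent forces (u = T, t = F, q = F) or (u = T, t = F, q = T), and the consequent holds there. Either way the consequent holds.

Both directions hold.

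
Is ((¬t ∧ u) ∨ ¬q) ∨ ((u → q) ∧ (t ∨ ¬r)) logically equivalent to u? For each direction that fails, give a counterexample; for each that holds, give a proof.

(⇒) This fails. Under r = F, u = F, q = F, t = F, the left side is true but the right side is false.

(⇐) Assume the antecedent. If u is true, the consequent reduces to true regardless of the other variables. If u is false, the antecedent cannot hold. Either way the consequent holds.

Only the reverse direction holds.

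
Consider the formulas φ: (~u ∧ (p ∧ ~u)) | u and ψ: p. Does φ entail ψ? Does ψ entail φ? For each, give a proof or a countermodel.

(⇒) fails; (⇐) holds.

Forward direction. This fails. Under u = T, p = F, the left side is true but the right side is false.

Converse. Assume the antecedent. If u is true, (~u ∧ (p ∧ ~u)) | u reduces to true regardless of the other variables. If u is false, the antecedent forces (u = F, p = T), and (~u ∧ (p ∧ ~u)) | u holds there. Either way (~u ∧ (p ∧ ~u)) | u holds.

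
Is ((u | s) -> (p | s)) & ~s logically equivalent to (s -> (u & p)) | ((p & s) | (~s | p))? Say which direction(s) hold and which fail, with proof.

(⇒) Assume the antecedent. If u is true, the antecedent forces (u = T, s = F, p = T), and the consequent holds there. If u is false, the antecedent forces (u = F, s = F, p = F) or (u = F, s = F, p = T), and the consequent holds there. Either way the consequent holds.

(⇐) This fails. Under u = T, s = F, p = F, the left side is false but the right side is true.

The forward direction holds; the converse fails.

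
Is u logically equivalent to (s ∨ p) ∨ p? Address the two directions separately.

(→) This fails. Under p = F, u = T, s = F, the left side is true but the right side is false.

(←) This fails. Under p = T, u = F, s = F, the left side is false but the right side is true.

Both directions fail.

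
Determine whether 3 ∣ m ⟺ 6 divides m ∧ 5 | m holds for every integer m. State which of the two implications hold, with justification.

(⇒) fails; (⇐) holds.

Forward direction. This fails: take m = 3. Certainly 3 ∣ 3, but 6 ∤ 3.

Converse. Suppose 6 ∣ m and 5 ∣ m. Any common multiple of 6 and 5 is a multiple of their lcm; here gcd(6, 5) = 1, so lcm(6, 5) = 6·5 = 30, so 30 ∣ m. Since 3 ∣ 30, it follows that 3 ∣ m.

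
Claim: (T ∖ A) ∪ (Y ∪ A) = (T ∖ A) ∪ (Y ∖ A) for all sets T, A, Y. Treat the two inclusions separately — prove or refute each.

Forward inclusion. This inclusion fails. Take T = ∅, A = {1}, Y = ∅; then 1 ∈ (T ∖ A) ∪ (Y ∪ A) but 1 ∉ (T ∖ A) ∪ (Y ∖ A).

Reverse inclusion. Let x ∈ (T ∖ A) ∪ (Y ∖ A). Then either x ∈ T and x ∉ A, Y; or x ∈ Y and x ∉ T, A; or x ∈ T ∩ Y and x ∉ A. In each case x ∈ (T ∖ A) ∪ (Y ∪ A), so (T ∖ A) ∪ (Y ∖ A) ⊆ (T ∖ A) ∪ (Y ∪ A).

The sets are not equal: only the reverse inclusion holds.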